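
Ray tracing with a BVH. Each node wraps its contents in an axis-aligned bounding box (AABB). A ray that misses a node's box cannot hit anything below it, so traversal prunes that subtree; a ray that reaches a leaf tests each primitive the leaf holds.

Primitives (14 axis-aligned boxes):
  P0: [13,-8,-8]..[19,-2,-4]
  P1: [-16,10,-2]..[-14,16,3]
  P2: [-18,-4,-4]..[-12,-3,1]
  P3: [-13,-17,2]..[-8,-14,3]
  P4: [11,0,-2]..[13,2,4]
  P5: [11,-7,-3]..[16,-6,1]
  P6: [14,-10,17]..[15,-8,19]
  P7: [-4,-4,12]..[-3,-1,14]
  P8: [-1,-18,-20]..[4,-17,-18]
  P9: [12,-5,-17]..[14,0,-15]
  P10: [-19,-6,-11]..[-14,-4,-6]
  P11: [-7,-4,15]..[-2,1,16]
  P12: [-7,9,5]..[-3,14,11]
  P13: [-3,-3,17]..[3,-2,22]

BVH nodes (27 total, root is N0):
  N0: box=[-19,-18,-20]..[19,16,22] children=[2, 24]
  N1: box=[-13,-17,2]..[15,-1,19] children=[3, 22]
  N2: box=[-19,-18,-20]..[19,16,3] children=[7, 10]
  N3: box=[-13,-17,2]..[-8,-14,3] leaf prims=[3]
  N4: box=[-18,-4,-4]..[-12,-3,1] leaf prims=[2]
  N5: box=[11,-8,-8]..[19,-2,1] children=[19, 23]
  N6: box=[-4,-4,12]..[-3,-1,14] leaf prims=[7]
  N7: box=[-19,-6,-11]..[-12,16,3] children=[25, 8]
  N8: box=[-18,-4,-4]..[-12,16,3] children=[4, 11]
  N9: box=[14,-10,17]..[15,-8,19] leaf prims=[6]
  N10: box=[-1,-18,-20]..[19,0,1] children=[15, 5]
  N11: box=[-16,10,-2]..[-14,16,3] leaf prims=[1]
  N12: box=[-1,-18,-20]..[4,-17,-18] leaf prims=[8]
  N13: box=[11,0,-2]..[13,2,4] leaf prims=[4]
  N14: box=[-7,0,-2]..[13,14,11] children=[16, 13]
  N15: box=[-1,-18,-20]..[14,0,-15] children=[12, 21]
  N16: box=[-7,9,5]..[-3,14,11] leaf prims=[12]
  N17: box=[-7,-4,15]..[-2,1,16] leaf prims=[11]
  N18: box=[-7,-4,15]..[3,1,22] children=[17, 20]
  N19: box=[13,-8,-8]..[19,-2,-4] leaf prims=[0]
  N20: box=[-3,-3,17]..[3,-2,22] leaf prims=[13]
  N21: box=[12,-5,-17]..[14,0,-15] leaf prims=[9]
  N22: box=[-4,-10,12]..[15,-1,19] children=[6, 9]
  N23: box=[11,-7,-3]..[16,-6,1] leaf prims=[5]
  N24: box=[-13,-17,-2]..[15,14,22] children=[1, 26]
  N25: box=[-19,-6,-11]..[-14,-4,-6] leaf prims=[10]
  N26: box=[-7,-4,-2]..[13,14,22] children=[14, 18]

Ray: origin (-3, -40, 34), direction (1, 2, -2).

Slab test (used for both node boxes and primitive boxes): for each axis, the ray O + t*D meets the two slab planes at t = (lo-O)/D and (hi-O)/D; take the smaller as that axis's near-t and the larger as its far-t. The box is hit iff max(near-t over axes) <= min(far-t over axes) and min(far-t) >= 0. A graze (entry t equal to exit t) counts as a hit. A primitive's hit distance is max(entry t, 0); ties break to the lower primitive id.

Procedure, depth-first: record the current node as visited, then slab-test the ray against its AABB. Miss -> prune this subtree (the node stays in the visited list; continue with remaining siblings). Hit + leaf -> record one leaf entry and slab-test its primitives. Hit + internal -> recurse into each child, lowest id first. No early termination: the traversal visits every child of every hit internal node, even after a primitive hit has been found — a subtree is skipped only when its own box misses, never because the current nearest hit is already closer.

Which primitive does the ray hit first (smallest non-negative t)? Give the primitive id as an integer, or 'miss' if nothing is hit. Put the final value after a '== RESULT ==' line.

Traverse from the root:
N0 x:[-16,22] y:[11,28] z:[6,27] -> hit [11,22], descend [2, 24]
  N2 x:[-16,22] y:[11,28] z:[31/2,27] -> hit [31/2,22], descend [7, 10]
    N7 x:[-16,-9] y:[17,28] z:[31/2,45/2] -> miss, prune
    N10 x:[2,22] y:[11,20] z:[33/2,27] -> hit [33/2,20], descend [5, 15]
      N5 x:[14,22] y:[16,19] z:[33/2,21] -> hit [33/2,19], descend [19, 23]
        N19 x:[16,22] y:[16,19] z:[19,21] -> hit [19,19] leaf, test {P0@t=19}
        N23 x:[14,19] y:[33/2,17] z:[33/2,37/2] -> hit [33/2,17] leaf, test {P5@t=33/2}
      N15 x:[2,17] y:[11,20] z:[49/2,27] -> miss, prune
  N24 x:[-10,18] y:[23/2,27] z:[6,18] -> hit [23/2,18], descend [1, 26]
    N1 x:[-10,18] y:[23/2,39/2] z:[15/2,16] -> hit [23/2,16], descend [3, 22]
      N3 x:[-10,-5] y:[23/2,13] z:[31/2,16] -> miss, prune
      N22 x:[-1,18] y:[15,39/2] z:[15/2,11] -> miss, prune
    N26 x:[-4,16] y:[18,27] z:[6,18] -> miss, prune

order=[0, 2, 7, 10, 5, 19, 23, 15, 24, 1, 3, 22, 26]  |boxes|=13  |leaves|=2  hit=P5

== RESULT ==
5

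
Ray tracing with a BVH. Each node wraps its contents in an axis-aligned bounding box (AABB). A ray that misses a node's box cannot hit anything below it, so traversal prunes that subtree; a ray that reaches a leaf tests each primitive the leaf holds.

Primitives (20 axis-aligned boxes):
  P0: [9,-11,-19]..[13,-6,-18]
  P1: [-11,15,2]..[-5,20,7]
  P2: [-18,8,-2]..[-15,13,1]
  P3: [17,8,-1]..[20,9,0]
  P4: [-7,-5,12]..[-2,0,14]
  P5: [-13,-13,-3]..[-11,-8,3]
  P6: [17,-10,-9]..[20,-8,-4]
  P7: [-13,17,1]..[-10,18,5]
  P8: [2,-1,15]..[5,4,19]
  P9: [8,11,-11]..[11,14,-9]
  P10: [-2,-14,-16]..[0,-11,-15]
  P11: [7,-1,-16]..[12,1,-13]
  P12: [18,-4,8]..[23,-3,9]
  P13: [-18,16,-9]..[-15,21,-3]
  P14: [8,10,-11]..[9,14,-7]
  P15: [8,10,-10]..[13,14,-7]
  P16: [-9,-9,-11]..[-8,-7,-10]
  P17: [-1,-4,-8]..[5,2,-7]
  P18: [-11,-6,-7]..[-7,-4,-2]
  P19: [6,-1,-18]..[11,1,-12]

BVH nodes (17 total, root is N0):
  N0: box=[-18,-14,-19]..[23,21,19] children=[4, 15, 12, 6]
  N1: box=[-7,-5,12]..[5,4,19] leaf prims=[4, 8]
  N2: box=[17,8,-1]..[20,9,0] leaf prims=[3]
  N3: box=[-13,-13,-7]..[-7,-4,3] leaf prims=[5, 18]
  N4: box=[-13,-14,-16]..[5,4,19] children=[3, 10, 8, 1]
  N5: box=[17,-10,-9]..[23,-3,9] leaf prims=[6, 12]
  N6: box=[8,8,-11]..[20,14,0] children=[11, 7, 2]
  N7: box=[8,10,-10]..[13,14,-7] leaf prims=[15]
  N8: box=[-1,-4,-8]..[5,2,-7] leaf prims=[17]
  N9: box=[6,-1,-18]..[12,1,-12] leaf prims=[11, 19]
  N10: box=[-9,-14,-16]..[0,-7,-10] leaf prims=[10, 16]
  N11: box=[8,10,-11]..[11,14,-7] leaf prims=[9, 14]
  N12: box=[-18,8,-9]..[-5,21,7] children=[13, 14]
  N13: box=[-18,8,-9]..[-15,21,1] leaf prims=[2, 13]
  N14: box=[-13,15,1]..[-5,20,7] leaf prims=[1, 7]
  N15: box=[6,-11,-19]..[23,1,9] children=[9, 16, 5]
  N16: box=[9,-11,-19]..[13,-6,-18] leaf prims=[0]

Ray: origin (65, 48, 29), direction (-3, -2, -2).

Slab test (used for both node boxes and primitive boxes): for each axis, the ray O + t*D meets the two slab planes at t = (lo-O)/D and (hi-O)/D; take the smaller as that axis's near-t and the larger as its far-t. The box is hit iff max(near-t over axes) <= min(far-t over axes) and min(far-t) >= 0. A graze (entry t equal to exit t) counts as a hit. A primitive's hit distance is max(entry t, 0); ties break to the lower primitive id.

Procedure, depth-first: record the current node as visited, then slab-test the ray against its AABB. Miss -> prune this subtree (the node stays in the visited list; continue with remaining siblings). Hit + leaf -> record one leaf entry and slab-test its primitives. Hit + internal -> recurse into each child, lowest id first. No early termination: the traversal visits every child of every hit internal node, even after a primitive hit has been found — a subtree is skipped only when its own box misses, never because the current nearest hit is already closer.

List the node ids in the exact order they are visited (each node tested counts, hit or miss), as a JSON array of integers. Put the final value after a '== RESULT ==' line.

Trace the traversal:
N0 x:[14,83/3] y:[27/2,31] z:[5,24] -> hit [14,24], descend [4, 6, 12, 15]
  N4 x:[20,26] y:[22,31] z:[5,45/2] -> hit [22,45/2], descend [1, 3, 8, 10]
    N1 x:[20,24] y:[22,53/2] z:[5,17/2] -> miss, prune
    N3 x:[24,26] y:[26,61/2] z:[13,18] -> miss, prune
    N8 x:[20,22] y:[23,26] z:[18,37/2] -> miss, prune
    N10 x:[65/3,74/3] y:[55/2,31] z:[39/2,45/2] -> miss, prune
  N6 x:[15,19] y:[17,20] z:[29/2,20] -> hit [17,19], descend [2, 7, 11]
    N2 x:[15,16] y:[39/2,20] z:[29/2,15] -> miss, prune
    N7 x:[52/3,19] y:[17,19] z:[18,39/2] -> hit [18,19] leaf, test {P15@t=18}
    N11 x:[18,19] y:[17,19] z:[18,20] -> hit [18,19] leaf, test {P9(miss), P14@t=56/3}
  N12 x:[70/3,83/3] y:[27/2,20] z:[11,19] -> miss, prune
  N15 x:[14,59/3] y:[47/2,59/2] z:[10,24] -> miss, prune

Visited [0, 4, 1, 3, 8, 10, 6, 2, 7, 11, 12, 15]. Tests: 12 box, 2 leaf. Nearest: P15.

== RESULT ==
[0, 4, 1, 3, 8, 10, 6, 2, 7, 11, 12, 15]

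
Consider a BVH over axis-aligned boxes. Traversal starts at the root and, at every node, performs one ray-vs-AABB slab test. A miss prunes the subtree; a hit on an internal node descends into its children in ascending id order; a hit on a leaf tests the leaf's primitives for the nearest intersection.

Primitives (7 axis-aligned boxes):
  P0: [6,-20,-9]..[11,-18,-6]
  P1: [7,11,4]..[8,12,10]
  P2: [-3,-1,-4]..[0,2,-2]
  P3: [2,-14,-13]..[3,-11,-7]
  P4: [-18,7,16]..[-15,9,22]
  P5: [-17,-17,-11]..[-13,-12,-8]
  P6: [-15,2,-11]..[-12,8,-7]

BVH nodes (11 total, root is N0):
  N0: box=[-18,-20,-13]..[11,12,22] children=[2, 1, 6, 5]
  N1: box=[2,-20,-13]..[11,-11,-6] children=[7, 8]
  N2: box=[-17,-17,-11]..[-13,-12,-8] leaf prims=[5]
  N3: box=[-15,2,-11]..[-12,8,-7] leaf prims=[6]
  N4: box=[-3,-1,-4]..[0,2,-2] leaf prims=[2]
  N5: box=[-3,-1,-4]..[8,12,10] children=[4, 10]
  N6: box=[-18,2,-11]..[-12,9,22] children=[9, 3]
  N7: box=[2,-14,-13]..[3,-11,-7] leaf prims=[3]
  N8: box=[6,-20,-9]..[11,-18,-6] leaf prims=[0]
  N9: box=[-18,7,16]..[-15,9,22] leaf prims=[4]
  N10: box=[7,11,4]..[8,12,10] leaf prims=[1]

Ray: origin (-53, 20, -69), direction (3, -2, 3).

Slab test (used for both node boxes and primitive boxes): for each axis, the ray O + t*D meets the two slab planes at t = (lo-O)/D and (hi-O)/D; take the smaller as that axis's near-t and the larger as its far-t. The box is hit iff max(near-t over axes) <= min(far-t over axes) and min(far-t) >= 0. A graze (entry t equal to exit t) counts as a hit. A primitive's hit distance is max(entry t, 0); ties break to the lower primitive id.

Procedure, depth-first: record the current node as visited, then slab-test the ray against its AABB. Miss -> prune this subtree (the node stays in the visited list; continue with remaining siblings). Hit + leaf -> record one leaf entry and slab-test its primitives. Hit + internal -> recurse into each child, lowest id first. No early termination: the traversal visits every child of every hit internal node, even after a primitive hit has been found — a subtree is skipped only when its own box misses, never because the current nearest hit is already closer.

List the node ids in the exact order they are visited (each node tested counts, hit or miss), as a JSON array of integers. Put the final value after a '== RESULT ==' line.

Trace the traversal:
N0 x:[35/3,64/3] y:[4,20] z:[56/3,91/3] -> hit [56/3,20], descend [1, 2, 5, 6]
  N1 x:[55/3,64/3] y:[31/2,20] z:[56/3,21] -> hit [56/3,20], descend [7, 8]
    N7 x:[55/3,56/3] y:[31/2,17] z:[56/3,62/3] -> miss, prune
    N8 x:[59/3,64/3] y:[19,20] z:[20,21] -> hit [20,20] leaf, test {P0@t=20}
  N2 x:[12,40/3] y:[16,37/2] z:[58/3,61/3] -> miss, prune
  N5 x:[50/3,61/3] y:[4,21/2] z:[65/3,79/3] -> miss, prune
  N6 x:[35/3,41/3] y:[11/2,9] z:[58/3,91/3] -> miss, prune

order=[0, 1, 7, 8, 2, 5, 6]  |boxes|=7  |leaves|=1  hit=P0

== RESULT ==
[0, 1, 7, 8, 2, 5, 6]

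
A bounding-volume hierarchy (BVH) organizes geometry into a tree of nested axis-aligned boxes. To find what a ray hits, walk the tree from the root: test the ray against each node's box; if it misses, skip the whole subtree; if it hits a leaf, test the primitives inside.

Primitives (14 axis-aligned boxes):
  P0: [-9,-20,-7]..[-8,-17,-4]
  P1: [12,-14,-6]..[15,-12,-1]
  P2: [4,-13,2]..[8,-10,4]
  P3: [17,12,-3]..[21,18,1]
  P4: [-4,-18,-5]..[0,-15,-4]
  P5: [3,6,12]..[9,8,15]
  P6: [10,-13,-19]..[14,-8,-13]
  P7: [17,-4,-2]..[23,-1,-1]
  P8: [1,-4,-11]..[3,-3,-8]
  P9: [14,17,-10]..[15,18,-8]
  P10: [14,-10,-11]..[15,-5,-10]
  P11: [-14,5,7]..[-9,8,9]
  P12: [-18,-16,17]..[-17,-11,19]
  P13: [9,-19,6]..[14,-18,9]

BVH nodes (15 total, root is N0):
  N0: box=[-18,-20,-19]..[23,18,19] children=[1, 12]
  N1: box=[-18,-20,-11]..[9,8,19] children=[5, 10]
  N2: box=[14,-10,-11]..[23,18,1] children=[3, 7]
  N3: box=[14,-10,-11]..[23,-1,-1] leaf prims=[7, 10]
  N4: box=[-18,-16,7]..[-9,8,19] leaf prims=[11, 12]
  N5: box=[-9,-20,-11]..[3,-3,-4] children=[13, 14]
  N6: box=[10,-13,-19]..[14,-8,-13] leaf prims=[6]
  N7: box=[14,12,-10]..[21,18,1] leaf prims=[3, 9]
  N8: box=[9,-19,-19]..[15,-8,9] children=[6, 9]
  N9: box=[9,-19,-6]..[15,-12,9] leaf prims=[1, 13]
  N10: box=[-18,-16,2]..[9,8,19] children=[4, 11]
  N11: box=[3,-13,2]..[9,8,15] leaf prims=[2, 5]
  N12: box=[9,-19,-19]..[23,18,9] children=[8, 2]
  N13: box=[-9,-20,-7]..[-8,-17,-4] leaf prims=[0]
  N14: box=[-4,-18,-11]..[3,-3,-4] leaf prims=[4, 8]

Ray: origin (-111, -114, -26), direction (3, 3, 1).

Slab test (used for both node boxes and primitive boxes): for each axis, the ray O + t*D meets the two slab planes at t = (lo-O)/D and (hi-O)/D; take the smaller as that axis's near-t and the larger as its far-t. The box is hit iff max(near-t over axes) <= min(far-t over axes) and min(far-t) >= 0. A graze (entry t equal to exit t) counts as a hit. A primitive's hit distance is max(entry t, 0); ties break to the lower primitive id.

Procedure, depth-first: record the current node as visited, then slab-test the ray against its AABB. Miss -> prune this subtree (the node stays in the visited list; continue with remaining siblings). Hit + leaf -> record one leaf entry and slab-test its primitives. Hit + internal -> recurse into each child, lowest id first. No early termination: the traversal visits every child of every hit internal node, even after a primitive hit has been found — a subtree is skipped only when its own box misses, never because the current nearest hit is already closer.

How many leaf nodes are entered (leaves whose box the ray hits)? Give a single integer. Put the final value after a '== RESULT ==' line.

Traverse from the root:
N0 x:[31,134/3] y:[94/3,44] z:[7,45] -> hit [94/3,44], descend [1, 12]
  N1 x:[31,40] y:[94/3,122/3] z:[15,45] -> hit [94/3,40], descend [5, 10]
    N5 x:[34,38] y:[94/3,37] z:[15,22] -> miss, prune
    N10 x:[31,40] y:[98/3,122/3] z:[28,45] -> hit [98/3,40], descend [4, 11]
      N4 x:[31,34] y:[98/3,122/3] z:[33,45] -> hit [33,34] leaf, test {P11(miss), P12(miss)}
      N11 x:[38,40] y:[101/3,122/3] z:[28,41] -> hit [38,40] leaf, test {P2(miss), P5@t=40}
  N12 x:[40,134/3] y:[95/3,44] z:[7,35] -> miss, prune

Summary -> nodes [0, 1, 5, 10, 4, 11, 12]; box-tests=7; leaf-entries=2; first=P5

== RESULT ==
2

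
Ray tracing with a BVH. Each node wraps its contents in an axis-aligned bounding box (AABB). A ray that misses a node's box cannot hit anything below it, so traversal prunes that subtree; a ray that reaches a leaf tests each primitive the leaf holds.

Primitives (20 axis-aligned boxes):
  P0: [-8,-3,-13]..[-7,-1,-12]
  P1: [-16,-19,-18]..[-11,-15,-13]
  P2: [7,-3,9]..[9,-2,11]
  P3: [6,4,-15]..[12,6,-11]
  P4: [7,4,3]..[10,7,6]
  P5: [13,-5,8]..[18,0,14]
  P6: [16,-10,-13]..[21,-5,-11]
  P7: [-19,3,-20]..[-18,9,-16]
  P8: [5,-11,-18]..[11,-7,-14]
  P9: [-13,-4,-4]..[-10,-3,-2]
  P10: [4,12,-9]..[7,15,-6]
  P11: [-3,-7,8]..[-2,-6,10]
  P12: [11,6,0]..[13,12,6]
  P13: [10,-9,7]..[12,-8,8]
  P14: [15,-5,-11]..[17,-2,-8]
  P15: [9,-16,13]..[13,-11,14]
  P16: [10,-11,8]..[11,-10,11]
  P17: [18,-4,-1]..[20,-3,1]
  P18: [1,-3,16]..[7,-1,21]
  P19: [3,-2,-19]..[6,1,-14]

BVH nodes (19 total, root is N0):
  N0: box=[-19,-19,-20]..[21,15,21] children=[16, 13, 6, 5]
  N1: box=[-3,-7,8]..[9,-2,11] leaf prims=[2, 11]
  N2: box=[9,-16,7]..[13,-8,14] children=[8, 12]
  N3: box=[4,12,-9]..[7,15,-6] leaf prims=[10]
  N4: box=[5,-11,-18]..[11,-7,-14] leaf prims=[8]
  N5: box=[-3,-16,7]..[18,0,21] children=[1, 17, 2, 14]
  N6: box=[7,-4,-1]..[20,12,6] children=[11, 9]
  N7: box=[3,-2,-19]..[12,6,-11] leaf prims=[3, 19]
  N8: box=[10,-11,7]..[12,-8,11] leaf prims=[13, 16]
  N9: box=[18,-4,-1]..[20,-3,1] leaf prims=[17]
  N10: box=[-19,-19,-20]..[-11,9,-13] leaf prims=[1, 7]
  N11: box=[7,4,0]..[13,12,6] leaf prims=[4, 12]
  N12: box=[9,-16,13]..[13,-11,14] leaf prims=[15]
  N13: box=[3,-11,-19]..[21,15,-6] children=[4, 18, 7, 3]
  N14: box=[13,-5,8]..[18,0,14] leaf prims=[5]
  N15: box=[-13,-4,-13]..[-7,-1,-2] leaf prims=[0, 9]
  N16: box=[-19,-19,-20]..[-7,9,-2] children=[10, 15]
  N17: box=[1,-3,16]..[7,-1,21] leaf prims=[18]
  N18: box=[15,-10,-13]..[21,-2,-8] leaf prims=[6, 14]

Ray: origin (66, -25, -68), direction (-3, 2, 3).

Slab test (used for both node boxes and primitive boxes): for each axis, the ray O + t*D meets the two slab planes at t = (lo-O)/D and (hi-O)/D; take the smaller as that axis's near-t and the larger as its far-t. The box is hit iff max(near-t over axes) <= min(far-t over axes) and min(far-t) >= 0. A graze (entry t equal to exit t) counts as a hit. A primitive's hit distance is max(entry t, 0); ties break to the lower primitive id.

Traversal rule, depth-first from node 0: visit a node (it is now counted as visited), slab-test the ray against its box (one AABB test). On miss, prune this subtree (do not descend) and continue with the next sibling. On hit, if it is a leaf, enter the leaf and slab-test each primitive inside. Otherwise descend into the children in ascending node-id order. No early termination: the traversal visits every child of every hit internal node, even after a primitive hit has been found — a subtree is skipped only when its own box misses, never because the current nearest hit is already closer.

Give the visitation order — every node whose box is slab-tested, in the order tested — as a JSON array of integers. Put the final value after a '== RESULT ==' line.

Traverse from the root:
N0 x:[15,85/3] y:[3,20] z:[16,89/3] -> hit [16,20], descend [5, 6, 13, 16]
  N5 x:[16,23] y:[9/2,25/2] z:[25,89/3] -> miss, prune
  N6 x:[46/3,59/3] y:[21/2,37/2] z:[67/3,74/3] -> miss, prune
  N13 x:[15,21] y:[7,20] z:[49/3,62/3] -> hit [49/3,20], descend [3, 4, 7, 18]
    N3 x:[59/3,62/3] y:[37/2,20] z:[59/3,62/3] -> hit [59/3,20] leaf, test {P10@t=59/3}
    N4 x:[55/3,61/3] y:[7,9] z:[50/3,18] -> miss, prune
    N7 x:[18,21] y:[23/2,31/2] z:[49/3,19] -> miss, prune
    N18 x:[15,17] y:[15/2,23/2] z:[55/3,20] -> miss, prune
  N16 x:[73/3,85/3] y:[3,17] z:[16,22] -> miss, prune

order=[0, 5, 6, 13, 3, 4, 7, 18, 16]  |boxes|=9  |leaves|=1  hit=P10

== RESULT ==
[0, 5, 6, 13, 3, 4, 7, 18, 16]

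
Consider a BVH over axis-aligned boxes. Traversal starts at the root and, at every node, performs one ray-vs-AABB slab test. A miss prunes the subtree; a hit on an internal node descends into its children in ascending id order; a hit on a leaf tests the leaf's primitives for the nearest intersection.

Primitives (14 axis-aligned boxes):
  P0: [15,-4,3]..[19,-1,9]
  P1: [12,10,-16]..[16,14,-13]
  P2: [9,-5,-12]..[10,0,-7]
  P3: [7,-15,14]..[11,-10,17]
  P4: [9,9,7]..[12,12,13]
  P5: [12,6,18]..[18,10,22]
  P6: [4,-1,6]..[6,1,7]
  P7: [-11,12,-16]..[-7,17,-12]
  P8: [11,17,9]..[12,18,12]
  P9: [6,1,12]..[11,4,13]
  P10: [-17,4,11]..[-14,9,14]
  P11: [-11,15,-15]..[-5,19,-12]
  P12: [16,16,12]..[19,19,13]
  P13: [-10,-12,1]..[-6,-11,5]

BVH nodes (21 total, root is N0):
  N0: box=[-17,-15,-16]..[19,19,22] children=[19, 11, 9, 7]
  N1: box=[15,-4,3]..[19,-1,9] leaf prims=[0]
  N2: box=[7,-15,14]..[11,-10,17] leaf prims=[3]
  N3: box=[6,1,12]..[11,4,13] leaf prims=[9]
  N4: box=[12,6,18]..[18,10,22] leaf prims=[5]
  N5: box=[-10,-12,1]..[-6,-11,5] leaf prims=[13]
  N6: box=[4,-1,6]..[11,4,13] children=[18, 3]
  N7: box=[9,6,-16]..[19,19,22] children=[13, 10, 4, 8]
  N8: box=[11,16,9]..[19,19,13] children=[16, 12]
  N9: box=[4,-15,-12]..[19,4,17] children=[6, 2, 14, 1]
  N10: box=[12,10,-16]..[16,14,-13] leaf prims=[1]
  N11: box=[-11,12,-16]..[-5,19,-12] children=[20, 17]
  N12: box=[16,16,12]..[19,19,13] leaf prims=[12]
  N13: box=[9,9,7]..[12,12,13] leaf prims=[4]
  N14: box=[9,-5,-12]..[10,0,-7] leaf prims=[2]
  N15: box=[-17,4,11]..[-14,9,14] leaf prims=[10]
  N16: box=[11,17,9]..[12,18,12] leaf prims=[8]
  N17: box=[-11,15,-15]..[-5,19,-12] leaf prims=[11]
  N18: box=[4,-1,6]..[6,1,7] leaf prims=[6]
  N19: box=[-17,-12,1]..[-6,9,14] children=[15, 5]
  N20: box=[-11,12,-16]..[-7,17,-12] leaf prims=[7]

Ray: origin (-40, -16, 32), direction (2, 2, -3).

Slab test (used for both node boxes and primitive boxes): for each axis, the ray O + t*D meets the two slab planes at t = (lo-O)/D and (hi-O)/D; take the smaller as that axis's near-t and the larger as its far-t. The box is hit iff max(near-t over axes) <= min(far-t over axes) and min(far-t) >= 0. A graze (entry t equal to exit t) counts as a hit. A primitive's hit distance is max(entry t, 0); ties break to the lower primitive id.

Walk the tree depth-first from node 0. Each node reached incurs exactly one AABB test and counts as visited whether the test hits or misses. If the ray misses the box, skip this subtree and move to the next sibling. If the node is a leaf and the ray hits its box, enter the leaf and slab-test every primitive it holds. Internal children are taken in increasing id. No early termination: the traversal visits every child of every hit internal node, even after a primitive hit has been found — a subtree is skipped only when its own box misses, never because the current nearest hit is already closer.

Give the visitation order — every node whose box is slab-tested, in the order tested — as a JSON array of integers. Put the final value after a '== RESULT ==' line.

Walk:
N0 x:[23/2,59/2] y:[1/2,35/2] z:[10/3,16] -> hit [23/2,16], descend [7, 9, 11, 19]
  N7 x:[49/2,59/2] y:[11,35/2] z:[10/3,16] -> miss, prune
  N9 x:[22,59/2] y:[1/2,10] z:[5,44/3] -> miss, prune
  N11 x:[29/2,35/2] y:[14,35/2] z:[44/3,16] -> hit [44/3,16], descend [17, 20]
    N17 x:[29/2,35/2] y:[31/2,35/2] z:[44/3,47/3] -> hit [31/2,47/3] leaf, test {P11@t=31/2}
    N20 x:[29/2,33/2] y:[14,33/2] z:[44/3,16] -> hit [44/3,16] leaf, test {P7@t=44/3}
  N19 x:[23/2,17] y:[2,25/2] z:[6,31/3] -> miss, prune

7 AABB tests over nodes [0, 7, 9, 11, 17, 20, 19]; 2 leaves entered; closest P7.

== RESULT ==
[0, 7, 9, 11, 17, 20, 19]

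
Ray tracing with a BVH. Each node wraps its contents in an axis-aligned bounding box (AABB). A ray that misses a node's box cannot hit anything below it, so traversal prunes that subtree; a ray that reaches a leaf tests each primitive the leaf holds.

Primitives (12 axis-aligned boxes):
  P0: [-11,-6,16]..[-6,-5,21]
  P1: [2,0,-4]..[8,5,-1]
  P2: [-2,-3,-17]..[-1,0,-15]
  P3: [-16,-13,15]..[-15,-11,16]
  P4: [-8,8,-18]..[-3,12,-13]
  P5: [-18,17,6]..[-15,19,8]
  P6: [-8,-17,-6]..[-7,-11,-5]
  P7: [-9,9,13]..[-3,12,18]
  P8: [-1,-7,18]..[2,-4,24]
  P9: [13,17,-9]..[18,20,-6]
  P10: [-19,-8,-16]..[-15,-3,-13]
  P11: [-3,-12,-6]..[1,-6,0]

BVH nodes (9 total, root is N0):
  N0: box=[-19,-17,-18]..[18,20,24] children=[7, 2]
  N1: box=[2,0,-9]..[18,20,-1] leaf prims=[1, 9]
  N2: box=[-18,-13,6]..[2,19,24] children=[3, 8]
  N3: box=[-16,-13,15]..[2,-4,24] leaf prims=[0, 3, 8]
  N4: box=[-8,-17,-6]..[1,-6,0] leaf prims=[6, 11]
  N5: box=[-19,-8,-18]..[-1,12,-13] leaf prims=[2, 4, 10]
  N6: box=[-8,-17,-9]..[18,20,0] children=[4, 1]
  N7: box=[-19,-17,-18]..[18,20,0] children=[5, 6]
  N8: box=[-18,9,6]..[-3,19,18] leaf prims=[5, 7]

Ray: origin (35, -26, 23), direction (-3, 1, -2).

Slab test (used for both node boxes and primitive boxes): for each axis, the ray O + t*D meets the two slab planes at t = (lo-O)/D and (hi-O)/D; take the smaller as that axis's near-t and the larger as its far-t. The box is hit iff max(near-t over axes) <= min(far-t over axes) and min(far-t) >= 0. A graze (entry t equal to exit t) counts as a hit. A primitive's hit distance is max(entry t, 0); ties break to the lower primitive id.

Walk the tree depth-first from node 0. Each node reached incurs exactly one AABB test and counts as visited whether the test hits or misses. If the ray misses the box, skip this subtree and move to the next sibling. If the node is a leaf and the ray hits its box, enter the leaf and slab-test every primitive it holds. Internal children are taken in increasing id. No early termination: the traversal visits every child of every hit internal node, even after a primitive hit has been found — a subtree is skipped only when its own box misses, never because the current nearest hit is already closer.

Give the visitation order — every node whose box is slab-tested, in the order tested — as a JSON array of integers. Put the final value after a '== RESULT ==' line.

Trace the traversal:
N0 x:[17/3,18] y:[9,46] z:[-1/2,41/2] -> hit [9,18], descend [2, 7]
  N2 x:[11,53/3] y:[13,45] z:[-1/2,17/2] -> miss, prune
  N7 x:[17/3,18] y:[9,46] z:[23/2,41/2] -> hit [23/2,18], descend [5, 6]
    N5 x:[12,18] y:[18,38] z:[18,41/2] -> hit [18,18] leaf, test {P2(miss), P4(miss), P10@t=18}
    N6 x:[17/3,43/3] y:[9,46] z:[23/2,16] -> hit [23/2,43/3], descend [1, 4]
      N1 x:[17/3,11] y:[26,46] z:[12,16] -> miss, prune
      N4 x:[34/3,43/3] y:[9,20] z:[23/2,29/2] -> hit [23/2,43/3] leaf, test {P6@t=14, P11(miss)}

Summary -> nodes [0, 2, 7, 5, 6, 1, 4]; box-tests=7; leaf-entries=2; first=P6

== RESULT ==
[0, 2, 7, 5, 6, 1, 4]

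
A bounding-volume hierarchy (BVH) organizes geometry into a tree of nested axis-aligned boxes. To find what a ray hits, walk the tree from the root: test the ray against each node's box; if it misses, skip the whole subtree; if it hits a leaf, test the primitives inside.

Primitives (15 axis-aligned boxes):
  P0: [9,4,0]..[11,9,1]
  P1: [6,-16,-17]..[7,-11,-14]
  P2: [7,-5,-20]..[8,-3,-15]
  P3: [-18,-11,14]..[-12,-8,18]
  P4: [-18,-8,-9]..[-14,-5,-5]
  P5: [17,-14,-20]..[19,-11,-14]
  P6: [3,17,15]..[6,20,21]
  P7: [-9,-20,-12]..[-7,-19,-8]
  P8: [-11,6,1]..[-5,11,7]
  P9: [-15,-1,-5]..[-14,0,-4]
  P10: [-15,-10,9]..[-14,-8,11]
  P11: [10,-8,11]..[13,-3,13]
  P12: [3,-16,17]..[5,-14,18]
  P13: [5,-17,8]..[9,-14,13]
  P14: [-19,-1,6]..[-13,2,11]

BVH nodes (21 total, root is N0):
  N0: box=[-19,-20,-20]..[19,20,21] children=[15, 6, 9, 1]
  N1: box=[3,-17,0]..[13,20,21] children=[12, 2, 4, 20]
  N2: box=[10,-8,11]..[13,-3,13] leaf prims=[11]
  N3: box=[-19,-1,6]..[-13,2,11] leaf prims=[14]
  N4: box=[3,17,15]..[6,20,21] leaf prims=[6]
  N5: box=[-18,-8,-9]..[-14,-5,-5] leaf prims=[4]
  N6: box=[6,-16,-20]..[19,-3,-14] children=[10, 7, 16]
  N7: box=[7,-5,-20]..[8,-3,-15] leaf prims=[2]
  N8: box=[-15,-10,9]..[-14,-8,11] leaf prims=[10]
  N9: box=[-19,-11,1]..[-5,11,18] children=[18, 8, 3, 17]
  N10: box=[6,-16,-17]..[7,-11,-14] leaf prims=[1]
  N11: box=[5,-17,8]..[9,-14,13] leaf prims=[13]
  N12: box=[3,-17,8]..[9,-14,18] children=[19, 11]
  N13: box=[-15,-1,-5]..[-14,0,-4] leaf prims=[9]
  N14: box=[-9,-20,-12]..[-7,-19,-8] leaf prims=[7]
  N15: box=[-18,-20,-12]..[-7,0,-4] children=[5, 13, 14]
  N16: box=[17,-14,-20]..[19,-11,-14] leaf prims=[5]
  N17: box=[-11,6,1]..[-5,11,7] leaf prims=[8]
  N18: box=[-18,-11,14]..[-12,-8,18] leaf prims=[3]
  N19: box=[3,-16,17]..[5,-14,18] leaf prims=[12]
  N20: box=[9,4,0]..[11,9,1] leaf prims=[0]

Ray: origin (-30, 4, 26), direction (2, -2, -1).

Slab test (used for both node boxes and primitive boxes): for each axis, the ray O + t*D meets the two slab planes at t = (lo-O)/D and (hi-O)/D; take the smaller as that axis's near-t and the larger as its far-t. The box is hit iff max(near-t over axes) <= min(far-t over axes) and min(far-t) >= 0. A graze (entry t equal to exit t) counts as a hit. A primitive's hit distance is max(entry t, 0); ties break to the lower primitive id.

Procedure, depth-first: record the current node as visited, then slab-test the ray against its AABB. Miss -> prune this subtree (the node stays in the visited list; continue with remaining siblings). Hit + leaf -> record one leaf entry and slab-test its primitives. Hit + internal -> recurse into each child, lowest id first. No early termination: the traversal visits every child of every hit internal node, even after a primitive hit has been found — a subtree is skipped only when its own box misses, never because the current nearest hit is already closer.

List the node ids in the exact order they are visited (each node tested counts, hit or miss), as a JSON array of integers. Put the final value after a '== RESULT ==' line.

Traverse from the root:
N0 x:[11/2,49/2] y:[-8,12] z:[5,46] -> hit [11/2,12], descend [1, 6, 9, 15]
  N1 x:[33/2,43/2] y:[-8,21/2] z:[5,26] -> miss, prune
  N6 x:[18,49/2] y:[7/2,10] z:[40,46] -> miss, prune
  N9 x:[11/2,25/2] y:[-7/2,15/2] z:[8,25] -> miss, prune
  N15 x:[6,23/2] y:[2,12] z:[30,38] -> miss, prune

5 AABB tests over nodes [0, 1, 6, 9, 15]; 0 leaves entered; closest miss.

== RESULT ==
[0, 1, 6, 9, 15]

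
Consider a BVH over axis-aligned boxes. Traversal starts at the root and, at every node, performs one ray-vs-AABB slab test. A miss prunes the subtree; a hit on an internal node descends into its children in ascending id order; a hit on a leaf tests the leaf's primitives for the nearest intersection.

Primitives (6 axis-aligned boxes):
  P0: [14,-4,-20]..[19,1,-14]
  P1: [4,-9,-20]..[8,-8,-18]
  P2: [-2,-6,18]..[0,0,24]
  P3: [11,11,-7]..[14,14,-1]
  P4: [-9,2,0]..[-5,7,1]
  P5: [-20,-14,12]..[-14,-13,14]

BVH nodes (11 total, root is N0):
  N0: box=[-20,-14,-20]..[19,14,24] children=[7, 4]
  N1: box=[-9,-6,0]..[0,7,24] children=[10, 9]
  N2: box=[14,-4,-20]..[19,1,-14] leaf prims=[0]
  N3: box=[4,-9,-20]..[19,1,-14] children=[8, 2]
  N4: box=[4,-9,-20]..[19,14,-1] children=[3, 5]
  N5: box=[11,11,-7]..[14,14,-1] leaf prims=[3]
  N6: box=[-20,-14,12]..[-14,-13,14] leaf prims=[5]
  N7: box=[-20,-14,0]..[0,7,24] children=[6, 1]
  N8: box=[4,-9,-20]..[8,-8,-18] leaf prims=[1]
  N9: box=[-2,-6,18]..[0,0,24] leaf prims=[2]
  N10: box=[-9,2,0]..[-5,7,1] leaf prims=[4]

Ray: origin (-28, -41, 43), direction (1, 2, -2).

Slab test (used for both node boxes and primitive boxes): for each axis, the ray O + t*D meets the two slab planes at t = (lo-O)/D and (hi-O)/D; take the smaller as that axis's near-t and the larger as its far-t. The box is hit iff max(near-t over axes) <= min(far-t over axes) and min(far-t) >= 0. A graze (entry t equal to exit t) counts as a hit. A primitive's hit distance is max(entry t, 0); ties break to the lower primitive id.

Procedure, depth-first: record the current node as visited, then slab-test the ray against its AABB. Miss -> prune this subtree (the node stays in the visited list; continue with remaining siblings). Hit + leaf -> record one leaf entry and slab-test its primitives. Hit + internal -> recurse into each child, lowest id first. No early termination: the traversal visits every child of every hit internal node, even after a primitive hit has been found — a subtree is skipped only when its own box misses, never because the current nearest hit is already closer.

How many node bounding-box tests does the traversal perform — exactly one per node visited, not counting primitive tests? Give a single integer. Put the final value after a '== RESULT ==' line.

Traverse from the root:
N0 x:[8,47] y:[27/2,55/2] z:[19/2,63/2] -> hit [27/2,55/2], descend [4, 7]
  N4 x:[32,47] y:[16,55/2] z:[22,63/2] -> miss, prune
  N7 x:[8,28] y:[27/2,24] z:[19/2,43/2] -> hit [27/2,43/2], descend [1, 6]
    N1 x:[19,28] y:[35/2,24] z:[19/2,43/2] -> hit [19,43/2], descend [9, 10]
      N9 x:[26,28] y:[35/2,41/2] z:[19/2,25/2] -> miss, prune
      N10 x:[19,23] y:[43/2,24] z:[21,43/2] -> hit [43/2,43/2] leaf, test {P4@t=43/2}
    N6 x:[8,14] y:[27/2,14] z:[29/2,31/2] -> miss, prune

Summary -> nodes [0, 4, 7, 1, 9, 10, 6]; box-tests=7; leaf-entries=1; first=P4

== RESULT ==
7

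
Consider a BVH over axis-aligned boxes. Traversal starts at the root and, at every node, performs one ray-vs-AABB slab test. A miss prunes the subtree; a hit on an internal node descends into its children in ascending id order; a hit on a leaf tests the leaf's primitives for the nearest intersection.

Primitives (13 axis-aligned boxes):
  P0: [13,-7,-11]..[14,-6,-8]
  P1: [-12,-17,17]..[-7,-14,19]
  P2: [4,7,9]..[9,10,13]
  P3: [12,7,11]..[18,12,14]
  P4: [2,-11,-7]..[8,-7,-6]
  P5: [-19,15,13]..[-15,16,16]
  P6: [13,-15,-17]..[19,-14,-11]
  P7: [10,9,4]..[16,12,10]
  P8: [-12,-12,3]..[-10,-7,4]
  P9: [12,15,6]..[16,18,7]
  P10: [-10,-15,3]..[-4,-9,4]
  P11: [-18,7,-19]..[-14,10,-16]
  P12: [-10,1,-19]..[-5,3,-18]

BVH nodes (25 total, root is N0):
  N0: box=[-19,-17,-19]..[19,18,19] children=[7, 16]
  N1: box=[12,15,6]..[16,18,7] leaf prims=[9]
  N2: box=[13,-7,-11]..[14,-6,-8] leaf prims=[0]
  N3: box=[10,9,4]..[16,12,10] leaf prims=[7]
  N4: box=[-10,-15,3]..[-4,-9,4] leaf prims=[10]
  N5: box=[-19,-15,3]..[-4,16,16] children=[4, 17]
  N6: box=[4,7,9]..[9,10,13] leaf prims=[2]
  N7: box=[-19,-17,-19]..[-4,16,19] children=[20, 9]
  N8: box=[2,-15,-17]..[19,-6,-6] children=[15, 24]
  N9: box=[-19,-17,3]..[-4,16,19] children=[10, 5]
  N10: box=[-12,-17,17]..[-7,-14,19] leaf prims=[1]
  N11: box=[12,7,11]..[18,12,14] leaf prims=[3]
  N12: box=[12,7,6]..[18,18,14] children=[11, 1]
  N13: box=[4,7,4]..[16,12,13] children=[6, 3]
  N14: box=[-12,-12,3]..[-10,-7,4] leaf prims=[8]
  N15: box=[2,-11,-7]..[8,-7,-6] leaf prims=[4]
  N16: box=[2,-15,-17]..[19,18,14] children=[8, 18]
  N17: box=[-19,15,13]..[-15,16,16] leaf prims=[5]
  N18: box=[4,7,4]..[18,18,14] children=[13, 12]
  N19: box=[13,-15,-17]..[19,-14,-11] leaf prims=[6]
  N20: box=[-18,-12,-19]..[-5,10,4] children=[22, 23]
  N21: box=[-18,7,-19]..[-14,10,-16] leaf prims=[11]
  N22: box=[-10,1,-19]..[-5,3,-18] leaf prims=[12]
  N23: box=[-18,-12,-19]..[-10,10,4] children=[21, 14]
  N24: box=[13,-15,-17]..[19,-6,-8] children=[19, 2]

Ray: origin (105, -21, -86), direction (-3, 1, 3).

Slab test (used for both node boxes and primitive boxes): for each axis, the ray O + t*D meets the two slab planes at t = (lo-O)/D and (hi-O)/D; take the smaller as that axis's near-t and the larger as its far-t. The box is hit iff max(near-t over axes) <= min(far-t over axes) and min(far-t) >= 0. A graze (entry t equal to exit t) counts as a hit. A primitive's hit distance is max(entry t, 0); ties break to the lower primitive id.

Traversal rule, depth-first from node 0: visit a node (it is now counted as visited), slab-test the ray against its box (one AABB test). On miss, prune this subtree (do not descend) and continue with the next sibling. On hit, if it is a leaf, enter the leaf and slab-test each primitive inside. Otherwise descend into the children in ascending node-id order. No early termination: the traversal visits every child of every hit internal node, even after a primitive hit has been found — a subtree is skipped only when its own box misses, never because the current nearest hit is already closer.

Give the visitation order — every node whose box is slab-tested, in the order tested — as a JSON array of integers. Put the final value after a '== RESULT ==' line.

Trace the traversal:
N0 x:[86/3,124/3] y:[4,39] z:[67/3,35] -> hit [86/3,35], descend [7, 16]
  N7 x:[109/3,124/3] y:[4,37] z:[67/3,35] -> miss, prune
  N16 x:[86/3,103/3] y:[6,39] z:[23,100/3] -> hit [86/3,100/3], descend [8, 18]
    N8 x:[86/3,103/3] y:[6,15] z:[23,80/3] -> miss, prune
    N18 x:[29,101/3] y:[28,39] z:[30,100/3] -> hit [30,100/3], descend [12, 13]
      N12 x:[29,31] y:[28,39] z:[92/3,100/3] -> hit [92/3,31], descend [1, 11]
        N1 x:[89/3,31] y:[36,39] z:[92/3,31] -> miss, prune
        N11 x:[29,31] y:[28,33] z:[97/3,100/3] -> miss, prune
      N13 x:[89/3,101/3] y:[28,33] z:[30,33] -> hit [30,33], descend [3, 6]
        N3 x:[89/3,95/3] y:[30,33] z:[30,32] -> hit [30,95/3] leaf, test {P7@t=30}
        N6 x:[32,101/3] y:[28,31] z:[95/3,33] -> miss, prune

Summary -> nodes [0, 7, 16, 8, 18, 12, 1, 11, 13, 3, 6]; box-tests=11; leaf-entries=1; first=P7

== RESULT ==
[0, 7, 16, 8, 18, 12, 1, 11, 13, 3, 6]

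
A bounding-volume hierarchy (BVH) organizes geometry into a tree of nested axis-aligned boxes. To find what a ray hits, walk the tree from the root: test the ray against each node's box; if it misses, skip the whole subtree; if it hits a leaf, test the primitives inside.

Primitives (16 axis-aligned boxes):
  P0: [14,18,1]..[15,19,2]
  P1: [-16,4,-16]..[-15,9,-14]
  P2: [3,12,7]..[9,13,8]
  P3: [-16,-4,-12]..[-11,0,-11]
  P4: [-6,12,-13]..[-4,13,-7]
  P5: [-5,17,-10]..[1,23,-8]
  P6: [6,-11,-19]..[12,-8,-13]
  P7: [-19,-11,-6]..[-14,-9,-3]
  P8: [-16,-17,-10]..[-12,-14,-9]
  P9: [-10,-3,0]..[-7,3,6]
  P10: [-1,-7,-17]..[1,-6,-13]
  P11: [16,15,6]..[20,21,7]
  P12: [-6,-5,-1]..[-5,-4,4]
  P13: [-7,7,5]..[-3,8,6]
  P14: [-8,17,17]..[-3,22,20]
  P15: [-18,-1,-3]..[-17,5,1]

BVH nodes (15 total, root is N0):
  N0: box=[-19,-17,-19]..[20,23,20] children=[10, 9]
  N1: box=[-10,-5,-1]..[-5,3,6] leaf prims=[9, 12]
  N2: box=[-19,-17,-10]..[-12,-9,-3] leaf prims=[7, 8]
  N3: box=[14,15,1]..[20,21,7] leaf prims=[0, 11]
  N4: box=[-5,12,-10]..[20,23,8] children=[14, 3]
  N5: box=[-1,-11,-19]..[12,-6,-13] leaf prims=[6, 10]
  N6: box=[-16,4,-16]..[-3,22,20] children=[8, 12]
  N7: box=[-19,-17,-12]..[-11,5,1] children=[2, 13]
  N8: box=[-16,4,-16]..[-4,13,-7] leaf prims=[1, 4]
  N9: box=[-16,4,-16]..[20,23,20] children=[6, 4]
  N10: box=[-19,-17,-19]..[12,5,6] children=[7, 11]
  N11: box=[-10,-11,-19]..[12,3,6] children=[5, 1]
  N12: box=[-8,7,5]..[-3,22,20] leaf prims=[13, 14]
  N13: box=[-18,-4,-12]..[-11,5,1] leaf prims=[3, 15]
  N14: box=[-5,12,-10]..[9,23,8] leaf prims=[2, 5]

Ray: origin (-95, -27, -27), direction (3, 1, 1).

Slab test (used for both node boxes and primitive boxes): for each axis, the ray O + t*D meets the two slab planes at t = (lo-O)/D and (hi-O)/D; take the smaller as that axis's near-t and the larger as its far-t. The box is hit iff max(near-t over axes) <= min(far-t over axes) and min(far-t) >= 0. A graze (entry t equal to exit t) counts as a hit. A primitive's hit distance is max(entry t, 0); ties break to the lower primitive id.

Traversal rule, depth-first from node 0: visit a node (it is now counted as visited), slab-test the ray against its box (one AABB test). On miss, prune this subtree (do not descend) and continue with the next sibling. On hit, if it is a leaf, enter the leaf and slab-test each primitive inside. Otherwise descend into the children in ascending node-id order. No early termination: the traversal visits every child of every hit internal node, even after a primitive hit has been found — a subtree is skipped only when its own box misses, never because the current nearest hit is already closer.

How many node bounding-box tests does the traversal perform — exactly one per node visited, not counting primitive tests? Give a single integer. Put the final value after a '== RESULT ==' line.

Trace the traversal:
N0 x:[76/3,115/3] y:[10,50] z:[8,47] -> hit [76/3,115/3], descend [9, 10]
  N9 x:[79/3,115/3] y:[31,50] z:[11,47] -> hit [31,115/3], descend [4, 6]
    N4 x:[30,115/3] y:[39,50] z:[17,35] -> miss, prune
    N6 x:[79/3,92/3] y:[31,49] z:[11,47] -> miss, prune
  N10 x:[76/3,107/3] y:[10,32] z:[8,33] -> hit [76/3,32], descend [7, 11]
    N7 x:[76/3,28] y:[10,32] z:[15,28] -> hit [76/3,28], descend [2, 13]
      N2 x:[76/3,83/3] y:[10,18] z:[17,24] -> miss, prune
      N13 x:[77/3,28] y:[23,32] z:[15,28] -> hit [77/3,28] leaf, test {P3(miss), P15@t=26}
    N11 x:[85/3,107/3] y:[16,30] z:[8,33] -> hit [85/3,30], descend [1, 5]
      N1 x:[85/3,30] y:[22,30] z:[26,33] -> hit [85/3,30] leaf, test {P9@t=85/3, P12(miss)}
      N5 x:[94/3,107/3] y:[16,21] z:[8,14] -> miss, prune

order=[0, 9, 4, 6, 10, 7, 2, 13, 11, 1, 5]  |boxes|=11  |leaves|=2  hit=P15

== RESULT ==
11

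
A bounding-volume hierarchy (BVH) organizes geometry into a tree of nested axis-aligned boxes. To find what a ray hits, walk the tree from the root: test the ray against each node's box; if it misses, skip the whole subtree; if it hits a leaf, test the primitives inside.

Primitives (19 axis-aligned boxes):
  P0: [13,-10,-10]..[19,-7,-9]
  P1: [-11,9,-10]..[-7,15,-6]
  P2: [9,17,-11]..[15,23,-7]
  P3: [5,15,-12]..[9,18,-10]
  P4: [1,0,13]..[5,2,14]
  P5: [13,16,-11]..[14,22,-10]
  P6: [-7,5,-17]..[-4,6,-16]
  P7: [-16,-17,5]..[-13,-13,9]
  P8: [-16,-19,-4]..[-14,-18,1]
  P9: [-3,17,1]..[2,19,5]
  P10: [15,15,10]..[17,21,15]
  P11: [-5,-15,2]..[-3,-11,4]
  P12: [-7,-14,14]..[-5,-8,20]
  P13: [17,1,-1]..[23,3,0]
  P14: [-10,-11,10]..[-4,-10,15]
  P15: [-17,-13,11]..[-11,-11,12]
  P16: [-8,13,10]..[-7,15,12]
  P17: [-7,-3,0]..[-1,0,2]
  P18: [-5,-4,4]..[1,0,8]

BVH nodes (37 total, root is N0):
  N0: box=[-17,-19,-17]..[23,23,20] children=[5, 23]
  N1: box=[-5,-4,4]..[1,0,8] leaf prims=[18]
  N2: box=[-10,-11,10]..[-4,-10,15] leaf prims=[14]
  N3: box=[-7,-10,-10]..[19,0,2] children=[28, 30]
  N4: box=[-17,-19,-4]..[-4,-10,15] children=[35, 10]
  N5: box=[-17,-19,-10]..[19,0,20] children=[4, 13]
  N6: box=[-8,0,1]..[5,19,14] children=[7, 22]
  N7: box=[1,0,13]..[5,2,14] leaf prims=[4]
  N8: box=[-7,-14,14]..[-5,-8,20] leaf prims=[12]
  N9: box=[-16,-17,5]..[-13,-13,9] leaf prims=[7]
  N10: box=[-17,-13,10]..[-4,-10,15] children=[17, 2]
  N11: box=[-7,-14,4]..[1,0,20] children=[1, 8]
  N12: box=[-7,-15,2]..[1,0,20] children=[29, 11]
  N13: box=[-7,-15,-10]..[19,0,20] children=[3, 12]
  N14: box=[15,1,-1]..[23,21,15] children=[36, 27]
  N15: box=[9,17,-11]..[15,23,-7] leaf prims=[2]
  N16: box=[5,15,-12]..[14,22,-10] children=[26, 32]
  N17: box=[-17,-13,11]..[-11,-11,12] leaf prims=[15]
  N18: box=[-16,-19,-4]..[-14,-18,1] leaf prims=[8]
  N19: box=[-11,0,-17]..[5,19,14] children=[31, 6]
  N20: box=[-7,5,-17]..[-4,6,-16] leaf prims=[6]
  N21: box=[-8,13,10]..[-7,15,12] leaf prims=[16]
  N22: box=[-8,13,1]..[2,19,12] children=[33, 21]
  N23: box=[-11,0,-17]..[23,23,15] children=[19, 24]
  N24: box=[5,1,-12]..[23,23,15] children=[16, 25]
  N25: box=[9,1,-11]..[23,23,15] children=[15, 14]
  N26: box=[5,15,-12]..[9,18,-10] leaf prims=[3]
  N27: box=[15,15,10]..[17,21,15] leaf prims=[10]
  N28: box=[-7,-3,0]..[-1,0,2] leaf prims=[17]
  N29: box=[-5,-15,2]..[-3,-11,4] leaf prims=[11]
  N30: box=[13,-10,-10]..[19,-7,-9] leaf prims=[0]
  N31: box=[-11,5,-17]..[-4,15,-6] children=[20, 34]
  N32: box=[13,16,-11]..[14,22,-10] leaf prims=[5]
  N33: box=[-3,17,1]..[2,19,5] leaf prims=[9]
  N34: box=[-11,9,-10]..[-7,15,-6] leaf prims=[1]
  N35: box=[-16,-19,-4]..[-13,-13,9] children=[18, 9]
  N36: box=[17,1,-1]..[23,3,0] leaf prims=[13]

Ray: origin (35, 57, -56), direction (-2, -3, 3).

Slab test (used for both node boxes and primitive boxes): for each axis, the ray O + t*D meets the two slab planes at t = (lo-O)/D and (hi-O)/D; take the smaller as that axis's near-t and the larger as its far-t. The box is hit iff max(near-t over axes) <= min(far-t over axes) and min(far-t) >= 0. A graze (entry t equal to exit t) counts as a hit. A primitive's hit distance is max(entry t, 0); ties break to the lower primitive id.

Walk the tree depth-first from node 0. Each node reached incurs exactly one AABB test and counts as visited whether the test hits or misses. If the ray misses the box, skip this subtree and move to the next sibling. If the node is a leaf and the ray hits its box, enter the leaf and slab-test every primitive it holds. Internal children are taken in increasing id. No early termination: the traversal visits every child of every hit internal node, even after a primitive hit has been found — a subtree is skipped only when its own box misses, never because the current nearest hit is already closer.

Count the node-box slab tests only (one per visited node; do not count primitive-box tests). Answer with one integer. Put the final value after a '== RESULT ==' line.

Traverse from the root:
N0 x:[6,26] y:[34/3,76/3] z:[13,76/3] -> hit [13,76/3], descend [5, 23]
  N5 x:[8,26] y:[19,76/3] z:[46/3,76/3] -> hit [19,76/3], descend [4, 13]
    N4 x:[39/2,26] y:[67/3,76/3] z:[52/3,71/3] -> hit [67/3,71/3], descend [10, 35]
      N10 x:[39/2,26] y:[67/3,70/3] z:[22,71/3] -> hit [67/3,70/3], descend [2, 17]
        N2 x:[39/2,45/2] y:[67/3,68/3] z:[22,71/3] -> hit [67/3,45/2] leaf, test {P14@t=67/3}
        N17 x:[23,26] y:[68/3,70/3] z:[67/3,68/3] -> miss, prune
      N35 x:[24,51/2] y:[70/3,76/3] z:[52/3,65/3] -> miss, prune
    N13 x:[8,21] y:[19,24] z:[46/3,76/3] -> hit [19,21], descend [3, 12]
      N3 x:[8,21] y:[19,67/3] z:[46/3,58/3] -> hit [19,58/3], descend [28, 30]
        N28 x:[18,21] y:[19,20] z:[56/3,58/3] -> hit [19,58/3] leaf, test {P17@t=19}
        N30 x:[8,11] y:[64/3,67/3] z:[46/3,47/3] -> miss, prune
      N12 x:[17,21] y:[19,24] z:[58/3,76/3] -> hit [58/3,21], descend [11, 29]
        N11 x:[17,21] y:[19,71/3] z:[20,76/3] -> hit [20,21], descend [1, 8]
          N1 x:[17,20] y:[19,61/3] z:[20,64/3] -> hit [20,20] leaf, test {P18@t=20}
          N8 x:[20,21] y:[65/3,71/3] z:[70/3,76/3] -> miss, prune
        N29 x:[19,20] y:[68/3,24] z:[58/3,20] -> miss, prune
  N23 x:[6,23] y:[34/3,19] z:[13,71/3] -> hit [13,19], descend [19, 24]
    N19 x:[15,23] y:[38/3,19] z:[13,70/3] -> hit [15,19], descend [6, 31]
      N6 x:[15,43/2] y:[38/3,19] z:[19,70/3] -> hit [19,19], descend [7, 22]
        N7 x:[15,17] y:[55/3,19] z:[23,70/3] -> miss, prune
        N22 x:[33/2,43/2] y:[38/3,44/3] z:[19,68/3] -> miss, prune
      N31 x:[39/2,23] y:[14,52/3] z:[13,50/3] -> miss, prune
    N24 x:[6,15] y:[34/3,56/3] z:[44/3,71/3] -> hit [44/3,15], descend [16, 25]
      N16 x:[21/2,15] y:[35/3,14] z:[44/3,46/3] -> miss, prune
      N25 x:[6,13] y:[34/3,56/3] z:[15,71/3] -> miss, prune

Summary -> nodes [0, 5, 4, 10, 2, 17, 35, 13, 3, 28, 30, 12, 11, 1, 8, 29, 23, 19, 6, 7, 22, 31, 24, 16, 25]; box-tests=25; leaf-entries=3; first=P17

== RESULT ==
25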